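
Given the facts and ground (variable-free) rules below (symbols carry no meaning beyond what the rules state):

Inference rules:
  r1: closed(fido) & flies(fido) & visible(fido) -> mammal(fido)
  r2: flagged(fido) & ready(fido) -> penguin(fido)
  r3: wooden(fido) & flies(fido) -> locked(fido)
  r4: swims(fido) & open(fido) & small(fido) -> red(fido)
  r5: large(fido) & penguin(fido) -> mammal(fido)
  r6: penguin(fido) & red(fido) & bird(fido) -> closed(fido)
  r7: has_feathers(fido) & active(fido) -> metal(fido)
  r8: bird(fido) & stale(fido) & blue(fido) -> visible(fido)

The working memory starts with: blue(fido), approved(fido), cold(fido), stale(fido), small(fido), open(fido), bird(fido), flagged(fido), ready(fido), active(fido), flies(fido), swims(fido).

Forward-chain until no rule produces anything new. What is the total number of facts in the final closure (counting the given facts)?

17

Round 1: r2 [flagged(fido) & ready(fido) -> penguin(fido)]; r4 [swims(fido) & open(fido) & small(fido) -> red(fido)]; r8 [bird(fido) & stale(fido) & blue(fido) -> visible(fido)]. Adds penguin(fido), red(fido), visible(fido).
Round 2: r6 [penguin(fido) & red(fido) & bird(fido) -> closed(fido)]. Adds closed(fido).
Round 3: r1 [closed(fido) & flies(fido) & visible(fido) -> mammal(fido)]. Adds mammal(fido).
Closure: {active(fido), approved(fido), bird(fido), blue(fido), closed(fido), cold(fido), flagged(fido), flies(fido), mammal(fido), open(fido), penguin(fido), ready(fido), red(fido), small(fido), stale(fido), swims(fido), visible(fido)} — 17 facts.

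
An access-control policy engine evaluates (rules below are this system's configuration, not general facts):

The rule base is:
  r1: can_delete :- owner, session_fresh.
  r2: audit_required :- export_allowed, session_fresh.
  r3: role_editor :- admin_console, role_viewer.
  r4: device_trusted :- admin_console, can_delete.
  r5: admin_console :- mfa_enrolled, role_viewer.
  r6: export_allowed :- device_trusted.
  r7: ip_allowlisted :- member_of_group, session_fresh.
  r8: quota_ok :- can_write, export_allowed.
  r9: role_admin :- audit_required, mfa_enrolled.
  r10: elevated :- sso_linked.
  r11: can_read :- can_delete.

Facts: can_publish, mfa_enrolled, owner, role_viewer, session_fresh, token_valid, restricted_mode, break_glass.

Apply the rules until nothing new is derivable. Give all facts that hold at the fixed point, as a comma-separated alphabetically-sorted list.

Round 1: r1 [can_delete :- owner, session_fresh.]; r5 [admin_console :- mfa_enrolled, role_viewer.]. Adds can_delete, admin_console.
Round 2: r3 [role_editor :- admin_console, role_viewer.]; r4 [device_trusted :- admin_console, can_delete.]; r11 [can_read :- can_delete.]. Adds role_editor, device_trusted, can_read.
Round 3: r6 [export_allowed :- device_trusted.]. Adds export_allowed.
Round 4: r2 [audit_required :- export_allowed, session_fresh.]. Adds audit_required.
Round 5: r9 [role_admin :- audit_required, mfa_enrolled.]. Adds role_admin.

admin_console, audit_required, break_glass, can_delete, can_publish, can_read, device_trusted, export_allowed, mfa_enrolled, owner, restricted_mode, role_admin, role_editor, role_viewer, session_fresh, token_valid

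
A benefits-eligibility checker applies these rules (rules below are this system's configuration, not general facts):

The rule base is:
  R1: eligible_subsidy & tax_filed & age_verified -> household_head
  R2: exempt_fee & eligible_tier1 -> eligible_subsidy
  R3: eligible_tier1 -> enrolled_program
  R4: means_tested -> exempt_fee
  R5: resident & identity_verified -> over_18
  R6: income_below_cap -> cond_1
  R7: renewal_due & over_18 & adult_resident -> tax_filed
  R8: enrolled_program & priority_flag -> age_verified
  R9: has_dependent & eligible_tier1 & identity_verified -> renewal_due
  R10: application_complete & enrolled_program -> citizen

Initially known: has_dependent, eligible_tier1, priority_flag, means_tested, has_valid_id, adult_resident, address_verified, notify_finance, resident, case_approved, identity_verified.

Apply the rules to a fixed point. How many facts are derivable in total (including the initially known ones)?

19

Round 1: R3 [eligible_tier1 -> enrolled_program]; R4 [means_tested -> exempt_fee]; R5 [resident & identity_verified -> over_18]; R9 [has_dependent & eligible_tier1 & identity_verified -> renewal_due]. New: enrolled_program, exempt_fee, over_18, renewal_due.
Round 2: R2 [exempt_fee & eligible_tier1 -> eligible_subsidy]; R7 [renewal_due & over_18 & adult_resident -> tax_filed]; R8 [enrolled_program & priority_flag -> age_verified]. New: eligible_subsidy, tax_filed, age_verified.
Round 3: R1 [eligible_subsidy & tax_filed & age_verified -> household_head]. New: household_head.
Closure: {address_verified, adult_resident, age_verified, case_approved, eligible_subsidy, eligible_tier1, enrolled_program, exempt_fee, has_dependent, has_valid_id, household_head, identity_verified, means_tested, notify_finance, over_18, priority_flag, renewal_due, resident, tax_filed} — 19 facts.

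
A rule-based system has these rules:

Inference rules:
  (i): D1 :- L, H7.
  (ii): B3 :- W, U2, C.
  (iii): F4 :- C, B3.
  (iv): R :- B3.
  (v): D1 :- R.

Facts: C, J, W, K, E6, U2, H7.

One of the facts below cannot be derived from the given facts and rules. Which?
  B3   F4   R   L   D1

L

Round 1 — (ii), derive B3.
Round 2 — (iii), (iv), derive F4, R.
Round 3 — (v), derive D1.
Derived: B3 (round 1), D1 (round 3), F4 (round 2), R (round 2). L never appears in any round.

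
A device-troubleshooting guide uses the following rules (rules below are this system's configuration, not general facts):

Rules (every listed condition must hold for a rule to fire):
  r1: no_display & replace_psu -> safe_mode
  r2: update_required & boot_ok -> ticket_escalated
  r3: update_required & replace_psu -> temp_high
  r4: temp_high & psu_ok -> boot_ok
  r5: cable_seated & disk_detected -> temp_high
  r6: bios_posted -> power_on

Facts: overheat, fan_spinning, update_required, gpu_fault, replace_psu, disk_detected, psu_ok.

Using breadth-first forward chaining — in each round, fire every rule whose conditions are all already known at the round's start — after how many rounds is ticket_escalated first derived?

3

Round 1: r3 [update_required & replace_psu -> temp_high]. New: temp_high.
Round 2: r4 [temp_high & psu_ok -> boot_ok]. New: boot_ok.
Round 3: r2 [update_required & boot_ok -> ticket_escalated]. New: ticket_escalated.
ticket_escalated first appears in round 3.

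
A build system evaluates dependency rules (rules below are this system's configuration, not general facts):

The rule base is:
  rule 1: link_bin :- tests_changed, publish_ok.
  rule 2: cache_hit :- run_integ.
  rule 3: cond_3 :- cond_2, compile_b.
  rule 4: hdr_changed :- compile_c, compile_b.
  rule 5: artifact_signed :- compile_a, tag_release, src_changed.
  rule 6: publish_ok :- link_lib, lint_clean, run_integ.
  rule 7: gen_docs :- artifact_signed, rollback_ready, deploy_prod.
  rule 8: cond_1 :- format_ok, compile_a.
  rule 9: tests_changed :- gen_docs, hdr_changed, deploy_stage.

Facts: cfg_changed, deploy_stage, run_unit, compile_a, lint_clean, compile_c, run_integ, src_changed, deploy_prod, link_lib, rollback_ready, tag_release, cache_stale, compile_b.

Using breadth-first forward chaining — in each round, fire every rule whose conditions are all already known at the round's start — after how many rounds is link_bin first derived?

4

Round 1: rule 2 [cache_hit :- run_integ.]; rule 4 [hdr_changed :- compile_c, compile_b.]; rule 5 [artifact_signed :- compile_a, tag_release, src_changed.]; rule 6 [publish_ok :- link_lib, lint_clean, run_integ.]. Adds cache_hit, hdr_changed, artifact_signed, publish_ok.
Round 2: rule 7 [gen_docs :- artifact_signed, rollback_ready, deploy_prod.]. Adds gen_docs.
Round 3: rule 9 [tests_changed :- gen_docs, hdr_changed, deploy_stage.]. Adds tests_changed.
Round 4: rule 1 [link_bin :- tests_changed, publish_ok.]. Adds link_bin.
link_bin first appears in round 4.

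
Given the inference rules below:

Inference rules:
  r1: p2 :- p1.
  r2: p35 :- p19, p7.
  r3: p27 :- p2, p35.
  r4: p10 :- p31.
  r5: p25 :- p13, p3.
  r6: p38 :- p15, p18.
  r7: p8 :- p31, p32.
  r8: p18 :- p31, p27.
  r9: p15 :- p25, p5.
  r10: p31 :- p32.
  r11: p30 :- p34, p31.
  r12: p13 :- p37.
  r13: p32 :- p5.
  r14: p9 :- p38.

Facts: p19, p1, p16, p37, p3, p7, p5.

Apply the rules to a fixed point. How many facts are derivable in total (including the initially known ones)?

Round 1 — r1, r2, r12, r13, derive p2, p35, p13, p32.
Round 2 — r3, r5, r10, derive p27, p25, p31.
Round 3 — r4, r7, r8, r9, derive p10, p8, p18, p15.
Round 4 — r6, derive p38.
Round 5 — r14, derive p9.
Closure: {p1, p10, p13, p15, p16, p18, p19, p2, p25, p27, p3, p31, p32, p35, p37, p38, p5, p7, p8, p9} — 20 facts.

20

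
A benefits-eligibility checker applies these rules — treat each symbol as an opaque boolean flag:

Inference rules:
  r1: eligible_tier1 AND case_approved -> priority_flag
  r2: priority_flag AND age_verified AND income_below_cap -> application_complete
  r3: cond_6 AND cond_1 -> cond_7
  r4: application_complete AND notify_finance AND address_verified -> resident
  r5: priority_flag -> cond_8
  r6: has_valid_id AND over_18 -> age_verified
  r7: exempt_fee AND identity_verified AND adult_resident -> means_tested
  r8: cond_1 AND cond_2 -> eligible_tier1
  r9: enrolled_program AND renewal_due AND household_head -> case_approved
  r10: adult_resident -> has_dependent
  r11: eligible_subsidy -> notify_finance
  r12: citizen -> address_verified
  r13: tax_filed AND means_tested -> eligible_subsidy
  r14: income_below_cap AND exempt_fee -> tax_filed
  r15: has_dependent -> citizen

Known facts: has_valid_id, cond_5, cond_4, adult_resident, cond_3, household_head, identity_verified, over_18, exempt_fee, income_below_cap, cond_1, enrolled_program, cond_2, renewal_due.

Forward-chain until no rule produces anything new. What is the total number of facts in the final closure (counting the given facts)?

28

Round 1: r6 [has_valid_id AND over_18 -> age_verified]; r7 [exempt_fee AND identity_verified AND adult_resident -> means_tested]; r8 [cond_1 AND cond_2 -> eligible_tier1]; r9 [enrolled_program AND renewal_due AND household_head -> case_approved]; r10 [adult_resident -> has_dependent]; r14 [income_below_cap AND exempt_fee -> tax_filed]. Adds age_verified, means_tested, eligible_tier1, case_approved, has_dependent, tax_filed.
Round 2: r1 [eligible_tier1 AND case_approved -> priority_flag]; r13 [tax_filed AND means_tested -> eligible_subsidy]; r15 [has_dependent -> citizen]. Adds priority_flag, eligible_subsidy, citizen.
Round 3: r2 [priority_flag AND age_verified AND income_below_cap -> application_complete]; r5 [priority_flag -> cond_8]; r11 [eligible_subsidy -> notify_finance]; r12 [citizen -> address_verified]. Adds application_complete, cond_8, notify_finance, address_verified.
Round 4: r4 [application_complete AND notify_finance AND address_verified -> resident]. Adds resident.
Closure: {address_verified, adult_resident, age_verified, application_complete, case_approved, citizen, cond_1, cond_2, cond_3, cond_4, cond_5, cond_8, eligible_subsidy, eligible_tier1, enrolled_program, exempt_fee, has_dependent, has_valid_id, household_head, identity_verified, income_below_cap, means_tested, notify_finance, over_18, priority_flag, renewal_due, resident, tax_filed} — 28 facts.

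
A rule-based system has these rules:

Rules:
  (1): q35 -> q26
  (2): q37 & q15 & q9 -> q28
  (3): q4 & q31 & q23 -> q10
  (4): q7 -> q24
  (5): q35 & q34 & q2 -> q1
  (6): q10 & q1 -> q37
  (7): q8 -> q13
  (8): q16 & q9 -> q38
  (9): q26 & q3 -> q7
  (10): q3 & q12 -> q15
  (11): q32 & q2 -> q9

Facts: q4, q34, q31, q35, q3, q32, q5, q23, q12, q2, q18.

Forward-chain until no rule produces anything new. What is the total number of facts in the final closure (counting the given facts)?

Round 1 fires (1), (3), (5), (10), (11), giving q26, q10, q1, q15, q9.
Round 2 fires (6), (9), giving q37, q7.
Round 3 fires (2), (4), giving q28, q24.
Closure: {q1, q10, q12, q15, q18, q2, q23, q24, q26, q28, q3, q31, q32, q34, q35, q37, q4, q5, q7, q9} — 20 facts.

20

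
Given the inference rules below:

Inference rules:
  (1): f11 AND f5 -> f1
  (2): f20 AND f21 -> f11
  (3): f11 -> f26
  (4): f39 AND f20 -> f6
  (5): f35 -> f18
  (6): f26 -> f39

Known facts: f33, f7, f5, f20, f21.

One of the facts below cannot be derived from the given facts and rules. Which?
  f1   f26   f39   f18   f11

Round 1 fires (2), giving f11.
Round 2 fires (1), (3), giving f1, f26.
Round 3 fires (6), giving f39.
Round 4 fires (4), giving f6.
Derived: f1 (round 2), f11 (round 1), f26 (round 2), f39 (round 3). f18 never appears in any round.

f18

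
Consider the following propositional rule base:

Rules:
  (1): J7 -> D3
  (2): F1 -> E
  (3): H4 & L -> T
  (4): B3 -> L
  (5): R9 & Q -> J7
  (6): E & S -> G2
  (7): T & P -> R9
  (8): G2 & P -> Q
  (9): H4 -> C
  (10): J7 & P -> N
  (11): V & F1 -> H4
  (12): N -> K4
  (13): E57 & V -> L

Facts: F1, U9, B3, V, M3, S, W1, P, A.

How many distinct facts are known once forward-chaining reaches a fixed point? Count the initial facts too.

21

Round 1 fires (2), (4), (11), giving E, L, H4.
Round 2 fires (3), (6), (9), giving T, G2, C.
Round 3 fires (7), (8), giving R9, Q.
Round 4 fires (5), giving J7.
Round 5 fires (1), (10), giving D3, N.
Round 6 fires (12), giving K4.
Closure: {A, B3, C, D3, E, F1, G2, H4, J7, K4, L, M3, N, P, Q, R9, S, T, U9, V, W1} — 21 facts.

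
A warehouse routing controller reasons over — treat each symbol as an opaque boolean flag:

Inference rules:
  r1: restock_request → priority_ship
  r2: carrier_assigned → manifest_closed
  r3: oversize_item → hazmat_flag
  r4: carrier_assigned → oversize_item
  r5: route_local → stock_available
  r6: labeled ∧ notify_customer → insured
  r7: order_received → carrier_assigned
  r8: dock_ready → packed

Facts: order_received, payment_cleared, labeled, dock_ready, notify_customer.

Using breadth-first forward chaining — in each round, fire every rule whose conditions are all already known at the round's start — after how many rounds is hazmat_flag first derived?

Round 1: r6 [labeled ∧ notify_customer → insured]; r7 [order_received → carrier_assigned]; r8 [dock_ready → packed]. Adds insured, carrier_assigned, packed.
Round 2: r2 [carrier_assigned → manifest_closed]; r4 [carrier_assigned → oversize_item]. Adds manifest_closed, oversize_item.
Round 3: r3 [oversize_item → hazmat_flag]. Adds hazmat_flag.
hazmat_flag first appears in round 3.

3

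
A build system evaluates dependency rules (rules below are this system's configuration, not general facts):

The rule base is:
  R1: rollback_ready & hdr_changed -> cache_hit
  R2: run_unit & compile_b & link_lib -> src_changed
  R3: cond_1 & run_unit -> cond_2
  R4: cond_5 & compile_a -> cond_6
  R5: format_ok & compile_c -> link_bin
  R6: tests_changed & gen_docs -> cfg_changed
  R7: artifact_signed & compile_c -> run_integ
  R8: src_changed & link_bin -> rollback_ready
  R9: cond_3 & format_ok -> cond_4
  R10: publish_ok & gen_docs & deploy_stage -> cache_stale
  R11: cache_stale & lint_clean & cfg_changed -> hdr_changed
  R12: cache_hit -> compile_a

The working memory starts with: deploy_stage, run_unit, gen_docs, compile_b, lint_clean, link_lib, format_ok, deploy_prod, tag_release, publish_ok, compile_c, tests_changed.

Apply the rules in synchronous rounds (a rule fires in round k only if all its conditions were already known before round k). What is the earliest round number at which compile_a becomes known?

4

[1] R2 [run_unit & compile_b & link_lib -> src_changed]; R5 [format_ok & compile_c -> link_bin]; R6 [tests_changed & gen_docs -> cfg_changed]; R10 [publish_ok & gen_docs & deploy_stage -> cache_stale]. ⇒ new: src_changed, link_bin, cfg_changed, cache_stale.
[2] R8 [src_changed & link_bin -> rollback_ready]; R11 [cache_stale & lint_clean & cfg_changed -> hdr_changed]. ⇒ new: rollback_ready, hdr_changed.
[3] R1 [rollback_ready & hdr_changed -> cache_hit]. ⇒ new: cache_hit.
[4] R12 [cache_hit -> compile_a]. ⇒ new: compile_a.
compile_a first appears in round 4.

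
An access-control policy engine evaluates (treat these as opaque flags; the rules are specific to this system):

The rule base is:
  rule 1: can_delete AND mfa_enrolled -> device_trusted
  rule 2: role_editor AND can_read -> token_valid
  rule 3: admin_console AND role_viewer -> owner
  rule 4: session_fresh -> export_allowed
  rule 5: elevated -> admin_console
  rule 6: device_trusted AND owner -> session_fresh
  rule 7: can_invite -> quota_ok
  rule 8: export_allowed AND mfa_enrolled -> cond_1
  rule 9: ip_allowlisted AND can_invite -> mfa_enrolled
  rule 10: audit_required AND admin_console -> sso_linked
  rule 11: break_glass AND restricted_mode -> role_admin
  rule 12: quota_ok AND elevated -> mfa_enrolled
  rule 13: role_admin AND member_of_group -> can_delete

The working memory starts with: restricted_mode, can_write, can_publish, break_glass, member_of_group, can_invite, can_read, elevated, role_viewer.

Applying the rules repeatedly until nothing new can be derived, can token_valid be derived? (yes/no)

Round 1 fires rule 5, rule 7, rule 11, giving admin_console, quota_ok, role_admin.
Round 2 fires rule 3, rule 12, rule 13, giving owner, mfa_enrolled, can_delete.
Round 3 fires rule 1, giving device_trusted.
Round 4 fires rule 6, giving session_fresh.
Round 5 fires rule 4, giving export_allowed.
Round 6 fires rule 8, giving cond_1.
Fixed point reached. token_valid is concluded only by rule 2; rule 2 needs role_editor (never derived).

no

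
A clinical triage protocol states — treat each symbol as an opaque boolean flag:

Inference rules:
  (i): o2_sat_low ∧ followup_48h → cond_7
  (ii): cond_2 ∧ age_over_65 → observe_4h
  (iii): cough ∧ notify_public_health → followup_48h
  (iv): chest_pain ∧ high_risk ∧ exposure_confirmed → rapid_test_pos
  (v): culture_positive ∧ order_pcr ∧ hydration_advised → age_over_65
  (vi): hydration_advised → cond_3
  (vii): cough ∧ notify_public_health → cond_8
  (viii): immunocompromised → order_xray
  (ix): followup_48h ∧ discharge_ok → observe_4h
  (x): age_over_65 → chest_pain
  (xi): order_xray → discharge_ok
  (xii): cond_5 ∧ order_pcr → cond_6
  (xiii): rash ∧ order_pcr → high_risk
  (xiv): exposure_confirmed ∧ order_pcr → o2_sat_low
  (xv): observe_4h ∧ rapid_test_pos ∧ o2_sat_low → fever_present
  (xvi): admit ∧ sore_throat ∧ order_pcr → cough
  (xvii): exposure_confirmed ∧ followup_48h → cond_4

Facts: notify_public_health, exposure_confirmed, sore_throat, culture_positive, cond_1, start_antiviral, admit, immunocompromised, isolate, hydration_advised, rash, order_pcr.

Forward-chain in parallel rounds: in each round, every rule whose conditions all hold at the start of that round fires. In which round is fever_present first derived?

Round 1 fires (v), (vi), (viii), (xiii), (xiv), (xvi), giving age_over_65, cond_3, order_xray, high_risk, o2_sat_low, cough.
Round 2 fires (iii), (vii), (x), (xi), giving followup_48h, cond_8, chest_pain, discharge_ok.
Round 3 fires (i), (iv), (ix), (xvii), giving cond_7, rapid_test_pos, observe_4h, cond_4.
Round 4 fires (xv), giving fever_present.
fever_present first appears in round 4.

4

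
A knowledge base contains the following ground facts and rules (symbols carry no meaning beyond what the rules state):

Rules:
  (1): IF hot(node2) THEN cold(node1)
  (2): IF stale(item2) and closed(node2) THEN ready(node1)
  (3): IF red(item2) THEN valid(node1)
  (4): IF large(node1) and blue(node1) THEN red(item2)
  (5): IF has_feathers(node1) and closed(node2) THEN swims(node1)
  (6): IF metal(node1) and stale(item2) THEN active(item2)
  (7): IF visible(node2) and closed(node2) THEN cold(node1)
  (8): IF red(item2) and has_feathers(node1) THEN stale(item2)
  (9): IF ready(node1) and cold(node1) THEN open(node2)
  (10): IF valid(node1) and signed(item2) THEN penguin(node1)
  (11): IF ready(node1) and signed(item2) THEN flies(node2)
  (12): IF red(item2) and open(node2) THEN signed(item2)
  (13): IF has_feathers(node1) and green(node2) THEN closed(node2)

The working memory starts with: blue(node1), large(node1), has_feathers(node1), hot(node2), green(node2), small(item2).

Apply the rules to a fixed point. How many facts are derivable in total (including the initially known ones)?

17

Round 1 — (1), (4), (13), derive cold(node1), red(item2), closed(node2).
Round 2 — (3), (5), (8), derive valid(node1), swims(node1), stale(item2).
Round 3 — (2), derive ready(node1).
Round 4 — (9), derive open(node2).
Round 5 — (12), derive signed(item2).
Round 6 — (10), (11), derive penguin(node1), flies(node2).
Closure: {blue(node1), closed(node2), cold(node1), flies(node2), green(node2), has_feathers(node1), hot(node2), large(node1), open(node2), penguin(node1), ready(node1), red(item2), signed(item2), small(item2), stale(item2), swims(node1), valid(node1)} — 17 facts.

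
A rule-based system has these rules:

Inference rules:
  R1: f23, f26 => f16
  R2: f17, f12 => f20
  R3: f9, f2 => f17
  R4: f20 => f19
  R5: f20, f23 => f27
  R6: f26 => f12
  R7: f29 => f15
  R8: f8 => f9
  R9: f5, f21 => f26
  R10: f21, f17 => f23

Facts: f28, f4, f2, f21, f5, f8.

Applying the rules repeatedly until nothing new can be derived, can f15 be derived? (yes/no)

no

Round 1 fires R8, R9, giving f9, f26.
Round 2 fires R3, R6, giving f17, f12.
Round 3 fires R2, R10, giving f20, f23.
Round 4 fires R1, R4, R5, giving f16, f19, f27.
Fixed point reached. f15 is concluded only by R7; R7 needs f29 (never derived).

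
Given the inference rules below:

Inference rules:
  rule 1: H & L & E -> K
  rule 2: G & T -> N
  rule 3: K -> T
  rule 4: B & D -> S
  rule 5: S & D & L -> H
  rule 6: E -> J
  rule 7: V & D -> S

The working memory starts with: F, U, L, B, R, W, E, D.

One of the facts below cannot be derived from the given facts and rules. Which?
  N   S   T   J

N

Round 1: rule 4 [B & D -> S]; rule 6 [E -> J]. New: S, J.
Round 2: rule 5 [S & D & L -> H]. New: H.
Round 3: rule 1 [H & L & E -> K]. New: K.
Round 4: rule 3 [K -> T]. New: T.
Derived: T (round 4), J (round 1), S (round 1). N never appears in any round.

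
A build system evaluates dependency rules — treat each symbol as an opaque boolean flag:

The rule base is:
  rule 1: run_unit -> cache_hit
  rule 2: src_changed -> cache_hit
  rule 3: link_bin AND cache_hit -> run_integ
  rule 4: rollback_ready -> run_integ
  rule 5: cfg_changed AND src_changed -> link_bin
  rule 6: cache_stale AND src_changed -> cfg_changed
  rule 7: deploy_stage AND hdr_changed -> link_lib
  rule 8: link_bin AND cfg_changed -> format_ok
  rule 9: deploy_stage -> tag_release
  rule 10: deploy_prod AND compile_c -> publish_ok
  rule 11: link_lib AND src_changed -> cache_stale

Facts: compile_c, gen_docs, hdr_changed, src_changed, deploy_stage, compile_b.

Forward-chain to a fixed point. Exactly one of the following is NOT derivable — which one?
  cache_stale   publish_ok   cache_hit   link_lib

publish_ok

Round 1 fires rule 2, rule 7, rule 9, giving cache_hit, link_lib, tag_release.
Round 2 fires rule 11, giving cache_stale.
Round 3 fires rule 6, giving cfg_changed.
Round 4 fires rule 5, giving link_bin.
Round 5 fires rule 3, rule 8, giving run_integ, format_ok.
Derived: link_lib (round 1), cache_stale (round 2), cache_hit (round 1). publish_ok never appears in any round.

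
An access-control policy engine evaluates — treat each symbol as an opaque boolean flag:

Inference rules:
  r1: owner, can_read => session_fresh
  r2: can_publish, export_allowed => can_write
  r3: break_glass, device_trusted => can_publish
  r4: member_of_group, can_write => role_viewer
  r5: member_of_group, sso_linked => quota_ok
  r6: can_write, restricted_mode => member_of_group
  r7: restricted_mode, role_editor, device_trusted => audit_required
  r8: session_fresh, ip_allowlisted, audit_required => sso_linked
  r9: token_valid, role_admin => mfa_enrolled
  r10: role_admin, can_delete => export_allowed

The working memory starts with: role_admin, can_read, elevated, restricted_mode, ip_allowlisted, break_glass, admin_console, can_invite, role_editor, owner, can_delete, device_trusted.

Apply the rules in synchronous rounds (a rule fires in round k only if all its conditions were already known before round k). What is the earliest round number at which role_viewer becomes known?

4

[1] r1 [owner, can_read => session_fresh]; r3 [break_glass, device_trusted => can_publish]; r7 [restricted_mode, role_editor, device_trusted => audit_required]; r10 [role_admin, can_delete => export_allowed]. ⇒ new: session_fresh, can_publish, audit_required, export_allowed.
[2] r2 [can_publish, export_allowed => can_write]; r8 [session_fresh, ip_allowlisted, audit_required => sso_linked]. ⇒ new: can_write, sso_linked.
[3] r6 [can_write, restricted_mode => member_of_group]. ⇒ new: member_of_group.
[4] r4 [member_of_group, can_write => role_viewer]; r5 [member_of_group, sso_linked => quota_ok]. ⇒ new: role_viewer, quota_ok.
role_viewer first appears in round 4.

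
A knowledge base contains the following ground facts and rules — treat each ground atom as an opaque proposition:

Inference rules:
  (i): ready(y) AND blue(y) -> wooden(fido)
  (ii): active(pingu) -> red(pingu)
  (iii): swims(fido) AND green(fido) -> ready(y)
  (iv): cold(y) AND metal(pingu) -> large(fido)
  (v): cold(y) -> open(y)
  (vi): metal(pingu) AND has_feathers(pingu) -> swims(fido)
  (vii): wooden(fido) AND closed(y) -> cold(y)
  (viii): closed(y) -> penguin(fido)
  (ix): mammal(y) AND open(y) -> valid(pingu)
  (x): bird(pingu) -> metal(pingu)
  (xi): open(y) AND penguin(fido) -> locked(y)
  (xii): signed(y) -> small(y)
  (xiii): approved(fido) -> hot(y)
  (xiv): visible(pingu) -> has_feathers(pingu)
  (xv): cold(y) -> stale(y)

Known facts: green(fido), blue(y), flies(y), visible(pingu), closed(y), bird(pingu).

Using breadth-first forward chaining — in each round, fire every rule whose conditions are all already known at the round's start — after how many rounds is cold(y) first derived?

5

Round 1 — (viii), (x), (xiv), derive penguin(fido), metal(pingu), has_feathers(pingu).
Round 2 — (vi), derive swims(fido).
Round 3 — (iii), derive ready(y).
Round 4 — (i), derive wooden(fido).
Round 5 — (vii), derive cold(y).
cold(y) first appears in round 5.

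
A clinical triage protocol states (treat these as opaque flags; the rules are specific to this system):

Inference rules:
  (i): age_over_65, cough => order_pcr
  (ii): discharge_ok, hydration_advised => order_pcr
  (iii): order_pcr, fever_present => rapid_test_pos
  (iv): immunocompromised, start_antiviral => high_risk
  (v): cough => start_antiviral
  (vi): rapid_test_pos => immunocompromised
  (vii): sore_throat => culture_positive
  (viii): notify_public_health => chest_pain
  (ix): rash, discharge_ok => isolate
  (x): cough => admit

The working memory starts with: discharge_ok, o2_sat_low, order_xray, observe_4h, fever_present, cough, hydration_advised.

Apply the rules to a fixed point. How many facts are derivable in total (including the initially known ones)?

13

Round 1 fires (ii), (v), (x), giving order_pcr, start_antiviral, admit.
Round 2 fires (iii), giving rapid_test_pos.
Round 3 fires (vi), giving immunocompromised.
Round 4 fires (iv), giving high_risk.
Closure: {admit, cough, discharge_ok, fever_present, high_risk, hydration_advised, immunocompromised, o2_sat_low, observe_4h, order_pcr, order_xray, rapid_test_pos, start_antiviral} — 13 facts.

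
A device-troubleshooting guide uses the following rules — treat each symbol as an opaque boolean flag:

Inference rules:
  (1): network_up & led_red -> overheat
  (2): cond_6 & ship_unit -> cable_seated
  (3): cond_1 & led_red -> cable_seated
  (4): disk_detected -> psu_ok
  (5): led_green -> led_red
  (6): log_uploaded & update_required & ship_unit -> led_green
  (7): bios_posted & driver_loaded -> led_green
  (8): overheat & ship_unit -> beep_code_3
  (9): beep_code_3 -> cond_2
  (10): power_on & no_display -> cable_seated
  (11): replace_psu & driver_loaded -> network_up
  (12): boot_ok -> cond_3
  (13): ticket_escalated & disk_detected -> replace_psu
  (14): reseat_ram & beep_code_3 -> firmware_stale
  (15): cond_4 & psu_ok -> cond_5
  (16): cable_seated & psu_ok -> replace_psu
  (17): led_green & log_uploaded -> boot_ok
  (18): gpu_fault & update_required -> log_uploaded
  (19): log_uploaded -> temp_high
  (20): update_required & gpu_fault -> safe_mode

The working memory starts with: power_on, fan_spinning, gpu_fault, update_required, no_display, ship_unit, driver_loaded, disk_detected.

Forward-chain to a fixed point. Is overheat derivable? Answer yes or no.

yes

Round 1: (4) [disk_detected -> psu_ok]; (10) [power_on & no_display -> cable_seated]; (18) [gpu_fault & update_required -> log_uploaded]; (20) [update_required & gpu_fault -> safe_mode]. Adds psu_ok, cable_seated, log_uploaded, safe_mode.
Round 2: (6) [log_uploaded & update_required & ship_unit -> led_green]; (16) [cable_seated & psu_ok -> replace_psu]; (19) [log_uploaded -> temp_high]. Adds led_green, replace_psu, temp_high.
Round 3: (5) [led_green -> led_red]; (11) [replace_psu & driver_loaded -> network_up]; (17) [led_green & log_uploaded -> boot_ok]. Adds led_red, network_up, boot_ok.
Round 4: (1) [network_up & led_red -> overheat]; (12) [boot_ok -> cond_3]. Adds overheat, cond_3.
Round 5: (8) [overheat & ship_unit -> beep_code_3]. Adds beep_code_3.
Round 6: (9) [beep_code_3 -> cond_2]. Adds cond_2.
overheat appears in round 4, so it is derivable.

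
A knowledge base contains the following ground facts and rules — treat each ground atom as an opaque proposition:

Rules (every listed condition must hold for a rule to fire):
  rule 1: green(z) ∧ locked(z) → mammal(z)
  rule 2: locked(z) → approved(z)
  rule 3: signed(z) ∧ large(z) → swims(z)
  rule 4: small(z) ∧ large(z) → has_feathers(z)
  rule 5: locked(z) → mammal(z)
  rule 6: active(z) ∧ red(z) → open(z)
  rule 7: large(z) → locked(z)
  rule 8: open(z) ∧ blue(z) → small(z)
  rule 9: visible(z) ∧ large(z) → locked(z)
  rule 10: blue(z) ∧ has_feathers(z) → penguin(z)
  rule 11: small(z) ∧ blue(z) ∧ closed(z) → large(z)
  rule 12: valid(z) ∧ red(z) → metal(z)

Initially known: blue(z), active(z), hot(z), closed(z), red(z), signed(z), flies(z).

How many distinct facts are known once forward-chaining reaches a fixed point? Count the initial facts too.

Round 1 fires rule 6, giving open(z).
Round 2 fires rule 8, giving small(z).
Round 3 fires rule 11, giving large(z).
Round 4 fires rule 3, rule 4, rule 7, giving swims(z), has_feathers(z), locked(z).
Round 5 fires rule 2, rule 5, rule 10, giving approved(z), mammal(z), penguin(z).
Closure: {active(z), approved(z), blue(z), closed(z), flies(z), has_feathers(z), hot(z), large(z), locked(z), mammal(z), open(z), penguin(z), red(z), signed(z), small(z), swims(z)} — 16 facts.

16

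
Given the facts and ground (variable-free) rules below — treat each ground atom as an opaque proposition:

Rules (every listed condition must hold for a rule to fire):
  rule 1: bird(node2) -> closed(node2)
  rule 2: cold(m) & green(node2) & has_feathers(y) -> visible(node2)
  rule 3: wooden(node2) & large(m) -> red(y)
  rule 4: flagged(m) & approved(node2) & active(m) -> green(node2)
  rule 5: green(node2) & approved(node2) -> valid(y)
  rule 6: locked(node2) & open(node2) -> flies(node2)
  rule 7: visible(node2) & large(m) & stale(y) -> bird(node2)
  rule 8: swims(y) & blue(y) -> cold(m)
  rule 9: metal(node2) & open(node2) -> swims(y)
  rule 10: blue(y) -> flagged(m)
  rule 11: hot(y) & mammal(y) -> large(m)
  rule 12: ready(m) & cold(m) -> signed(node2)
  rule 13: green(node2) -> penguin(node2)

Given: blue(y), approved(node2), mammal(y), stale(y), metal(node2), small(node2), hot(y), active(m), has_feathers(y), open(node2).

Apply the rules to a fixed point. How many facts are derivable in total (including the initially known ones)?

20

[1] rule 9 [metal(node2) & open(node2) -> swims(y)]; rule 10 [blue(y) -> flagged(m)]; rule 11 [hot(y) & mammal(y) -> large(m)]. ⇒ new: swims(y), flagged(m), large(m).
[2] rule 4 [flagged(m) & approved(node2) & active(m) -> green(node2)]; rule 8 [swims(y) & blue(y) -> cold(m)]. ⇒ new: green(node2), cold(m).
[3] rule 2 [cold(m) & green(node2) & has_feathers(y) -> visible(node2)]; rule 5 [green(node2) & approved(node2) -> valid(y)]; rule 13 [green(node2) -> penguin(node2)]. ⇒ new: visible(node2), valid(y), penguin(node2).
[4] rule 7 [visible(node2) & large(m) & stale(y) -> bird(node2)]. ⇒ new: bird(node2).
[5] rule 1 [bird(node2) -> closed(node2)]. ⇒ new: closed(node2).
Closure: {active(m), approved(node2), bird(node2), blue(y), closed(node2), cold(m), flagged(m), green(node2), has_feathers(y), hot(y), large(m), mammal(y), metal(node2), open(node2), penguin(node2), small(node2), stale(y), swims(y), valid(y), visible(node2)} — 20 facts.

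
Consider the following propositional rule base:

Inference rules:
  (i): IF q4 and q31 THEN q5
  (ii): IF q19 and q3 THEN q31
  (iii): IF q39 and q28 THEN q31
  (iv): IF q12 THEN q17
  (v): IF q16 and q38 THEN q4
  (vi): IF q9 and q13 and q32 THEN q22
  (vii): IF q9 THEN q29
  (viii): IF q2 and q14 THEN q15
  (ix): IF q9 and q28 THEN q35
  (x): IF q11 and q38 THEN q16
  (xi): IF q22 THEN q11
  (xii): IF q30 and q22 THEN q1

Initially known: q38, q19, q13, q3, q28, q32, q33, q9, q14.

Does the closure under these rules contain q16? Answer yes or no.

yes

Round 1 fires (ii), (vi), (vii), (ix), giving q31, q22, q29, q35.
Round 2 fires (xi), giving q11.
Round 3 fires (x), giving q16.
Round 4 fires (v), giving q4.
Round 5 fires (i), giving q5.
q16 appears in round 3, so it is derivable.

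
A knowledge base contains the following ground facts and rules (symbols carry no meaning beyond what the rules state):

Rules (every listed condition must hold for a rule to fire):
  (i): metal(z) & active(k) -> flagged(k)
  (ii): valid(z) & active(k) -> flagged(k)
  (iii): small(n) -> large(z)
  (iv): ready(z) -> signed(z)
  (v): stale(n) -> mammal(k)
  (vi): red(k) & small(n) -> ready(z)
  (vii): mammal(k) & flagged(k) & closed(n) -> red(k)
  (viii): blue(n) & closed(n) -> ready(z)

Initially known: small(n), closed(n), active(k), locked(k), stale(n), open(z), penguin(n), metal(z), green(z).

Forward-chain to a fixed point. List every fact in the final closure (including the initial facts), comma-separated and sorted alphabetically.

active(k), closed(n), flagged(k), green(z), large(z), locked(k), mammal(k), metal(z), open(z), penguin(n), ready(z), red(k), signed(z), small(n), stale(n)

Round 1: (i) [metal(z) & active(k) -> flagged(k)]; (iii) [small(n) -> large(z)]; (v) [stale(n) -> mammal(k)]. Adds flagged(k), large(z), mammal(k).
Round 2: (vii) [mammal(k) & flagged(k) & closed(n) -> red(k)]. Adds red(k).
Round 3: (vi) [red(k) & small(n) -> ready(z)]. Adds ready(z).
Round 4: (iv) [ready(z) -> signed(z)]. Adds signed(z).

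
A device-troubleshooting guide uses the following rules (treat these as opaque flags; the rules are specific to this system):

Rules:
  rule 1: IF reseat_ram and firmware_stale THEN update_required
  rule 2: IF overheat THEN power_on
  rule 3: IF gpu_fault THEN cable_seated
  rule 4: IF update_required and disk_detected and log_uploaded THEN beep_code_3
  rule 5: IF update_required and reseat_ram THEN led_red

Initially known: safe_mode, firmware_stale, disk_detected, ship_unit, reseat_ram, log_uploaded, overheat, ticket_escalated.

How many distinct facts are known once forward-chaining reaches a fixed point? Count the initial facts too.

12

Round 1: rule 1 [IF reseat_ram and firmware_stale THEN update_required]; rule 2 [IF overheat THEN power_on]. Adds update_required, power_on.
Round 2: rule 4 [IF update_required and disk_detected and log_uploaded THEN beep_code_3]; rule 5 [IF update_required and reseat_ram THEN led_red]. Adds beep_code_3, led_red.
Closure: {beep_code_3, disk_detected, firmware_stale, led_red, log_uploaded, overheat, power_on, reseat_ram, safe_mode, ship_unit, ticket_escalated, update_required} — 12 facts.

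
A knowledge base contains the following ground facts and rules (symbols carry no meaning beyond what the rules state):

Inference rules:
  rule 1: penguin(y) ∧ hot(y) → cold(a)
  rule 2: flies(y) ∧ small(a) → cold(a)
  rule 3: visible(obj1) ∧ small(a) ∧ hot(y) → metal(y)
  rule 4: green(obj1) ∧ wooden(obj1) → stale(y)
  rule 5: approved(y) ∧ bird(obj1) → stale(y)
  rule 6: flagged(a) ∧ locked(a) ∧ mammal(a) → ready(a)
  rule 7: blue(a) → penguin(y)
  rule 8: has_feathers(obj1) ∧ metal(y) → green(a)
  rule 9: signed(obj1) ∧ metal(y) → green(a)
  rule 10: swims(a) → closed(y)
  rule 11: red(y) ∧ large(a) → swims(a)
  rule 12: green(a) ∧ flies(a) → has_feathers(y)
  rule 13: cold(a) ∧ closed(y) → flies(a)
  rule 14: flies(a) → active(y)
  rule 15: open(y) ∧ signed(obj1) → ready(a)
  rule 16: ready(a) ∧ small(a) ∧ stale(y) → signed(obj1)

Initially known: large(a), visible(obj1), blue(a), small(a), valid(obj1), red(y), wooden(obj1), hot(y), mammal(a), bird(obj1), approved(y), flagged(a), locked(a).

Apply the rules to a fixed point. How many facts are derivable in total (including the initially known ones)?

25

Round 1 fires rule 3, rule 5, rule 6, rule 7, rule 11, giving metal(y), stale(y), ready(a), penguin(y), swims(a).
Round 2 fires rule 1, rule 10, rule 16, giving cold(a), closed(y), signed(obj1).
Round 3 fires rule 9, rule 13, giving green(a), flies(a).
Round 4 fires rule 12, rule 14, giving has_feathers(y), active(y).
Closure: {active(y), approved(y), bird(obj1), blue(a), closed(y), cold(a), flagged(a), flies(a), green(a), has_feathers(y), hot(y), large(a), locked(a), mammal(a), metal(y), penguin(y), ready(a), red(y), signed(obj1), small(a), stale(y), swims(a), valid(obj1), visible(obj1), wooden(obj1)} — 25 facts.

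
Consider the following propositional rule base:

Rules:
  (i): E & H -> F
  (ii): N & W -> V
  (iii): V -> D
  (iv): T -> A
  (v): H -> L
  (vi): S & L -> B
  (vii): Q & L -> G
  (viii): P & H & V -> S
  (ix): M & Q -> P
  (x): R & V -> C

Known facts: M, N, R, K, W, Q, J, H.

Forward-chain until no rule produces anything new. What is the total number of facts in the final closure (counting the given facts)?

Round 1 fires (ii), (v), (ix), giving V, L, P.
Round 2 fires (iii), (vii), (viii), (x), giving D, G, S, C.
Round 3 fires (vi), giving B.
Closure: {B, C, D, G, H, J, K, L, M, N, P, Q, R, S, V, W} — 16 facts.

16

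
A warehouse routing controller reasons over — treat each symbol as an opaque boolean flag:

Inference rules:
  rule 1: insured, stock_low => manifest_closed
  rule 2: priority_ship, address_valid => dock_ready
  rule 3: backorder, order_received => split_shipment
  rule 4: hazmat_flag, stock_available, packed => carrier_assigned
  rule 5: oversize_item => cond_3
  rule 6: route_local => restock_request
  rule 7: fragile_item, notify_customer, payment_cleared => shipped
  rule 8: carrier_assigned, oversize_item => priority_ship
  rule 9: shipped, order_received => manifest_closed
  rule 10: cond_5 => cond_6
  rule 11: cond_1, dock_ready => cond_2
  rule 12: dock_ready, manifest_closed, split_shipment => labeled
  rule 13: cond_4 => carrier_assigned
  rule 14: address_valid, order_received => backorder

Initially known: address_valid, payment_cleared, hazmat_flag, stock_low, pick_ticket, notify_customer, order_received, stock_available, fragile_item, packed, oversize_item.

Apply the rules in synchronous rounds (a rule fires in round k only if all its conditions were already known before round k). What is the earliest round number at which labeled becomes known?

4

Round 1 — rule 4, rule 5, rule 7, rule 14, derive carrier_assigned, cond_3, shipped, backorder.
Round 2 — rule 3, rule 8, rule 9, derive split_shipment, priority_ship, manifest_closed.
Round 3 — rule 2, derive dock_ready.
Round 4 — rule 12, derive labeled.
labeled first appears in round 4.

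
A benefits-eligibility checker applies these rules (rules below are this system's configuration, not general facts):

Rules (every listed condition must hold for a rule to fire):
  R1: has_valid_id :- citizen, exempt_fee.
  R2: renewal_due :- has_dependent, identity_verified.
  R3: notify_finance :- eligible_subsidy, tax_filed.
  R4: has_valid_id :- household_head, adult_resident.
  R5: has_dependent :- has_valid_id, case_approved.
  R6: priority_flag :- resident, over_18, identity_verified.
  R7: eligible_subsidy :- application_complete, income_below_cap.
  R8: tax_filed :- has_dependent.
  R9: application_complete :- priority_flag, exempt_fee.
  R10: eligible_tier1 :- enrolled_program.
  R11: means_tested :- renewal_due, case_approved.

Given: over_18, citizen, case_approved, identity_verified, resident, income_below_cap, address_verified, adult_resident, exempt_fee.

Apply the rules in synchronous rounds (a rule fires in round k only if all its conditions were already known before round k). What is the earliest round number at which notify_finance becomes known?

[1] R1 [has_valid_id :- citizen, exempt_fee.]; R6 [priority_flag :- resident, over_18, identity_verified.]. ⇒ new: has_valid_id, priority_flag.
[2] R5 [has_dependent :- has_valid_id, case_approved.]; R9 [application_complete :- priority_flag, exempt_fee.]. ⇒ new: has_dependent, application_complete.
[3] R2 [renewal_due :- has_dependent, identity_verified.]; R7 [eligible_subsidy :- application_complete, income_below_cap.]; R8 [tax_filed :- has_dependent.]. ⇒ new: renewal_due, eligible_subsidy, tax_filed.
[4] R3 [notify_finance :- eligible_subsidy, tax_filed.]; R11 [means_tested :- renewal_due, case_approved.]. ⇒ new: notify_finance, means_tested.
notify_finance first appears in round 4.

4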